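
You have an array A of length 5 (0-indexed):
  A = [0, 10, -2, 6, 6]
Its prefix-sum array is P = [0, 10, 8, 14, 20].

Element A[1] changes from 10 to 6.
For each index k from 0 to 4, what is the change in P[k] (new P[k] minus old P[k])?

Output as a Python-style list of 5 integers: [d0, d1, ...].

Element change: A[1] 10 -> 6, delta = -4
For k < 1: P[k] unchanged, delta_P[k] = 0
For k >= 1: P[k] shifts by exactly -4
Delta array: [0, -4, -4, -4, -4]

Answer: [0, -4, -4, -4, -4]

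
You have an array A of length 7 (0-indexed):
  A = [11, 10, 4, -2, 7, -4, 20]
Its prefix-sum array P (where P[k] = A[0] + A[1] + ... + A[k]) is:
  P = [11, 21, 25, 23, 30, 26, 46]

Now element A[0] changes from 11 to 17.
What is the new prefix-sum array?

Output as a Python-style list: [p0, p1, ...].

Answer: [17, 27, 31, 29, 36, 32, 52]

Derivation:
Change: A[0] 11 -> 17, delta = 6
P[k] for k < 0: unchanged (A[0] not included)
P[k] for k >= 0: shift by delta = 6
  P[0] = 11 + 6 = 17
  P[1] = 21 + 6 = 27
  P[2] = 25 + 6 = 31
  P[3] = 23 + 6 = 29
  P[4] = 30 + 6 = 36
  P[5] = 26 + 6 = 32
  P[6] = 46 + 6 = 52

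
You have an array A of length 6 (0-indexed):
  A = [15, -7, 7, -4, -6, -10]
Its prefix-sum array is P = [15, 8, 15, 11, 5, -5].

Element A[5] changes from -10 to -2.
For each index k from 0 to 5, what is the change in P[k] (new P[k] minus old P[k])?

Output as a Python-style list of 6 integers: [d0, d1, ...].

Element change: A[5] -10 -> -2, delta = 8
For k < 5: P[k] unchanged, delta_P[k] = 0
For k >= 5: P[k] shifts by exactly 8
Delta array: [0, 0, 0, 0, 0, 8]

Answer: [0, 0, 0, 0, 0, 8]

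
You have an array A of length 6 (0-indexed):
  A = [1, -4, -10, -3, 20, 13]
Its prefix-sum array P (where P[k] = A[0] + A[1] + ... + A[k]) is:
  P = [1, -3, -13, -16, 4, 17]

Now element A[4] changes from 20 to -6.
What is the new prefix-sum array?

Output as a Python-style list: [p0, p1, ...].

Change: A[4] 20 -> -6, delta = -26
P[k] for k < 4: unchanged (A[4] not included)
P[k] for k >= 4: shift by delta = -26
  P[0] = 1 + 0 = 1
  P[1] = -3 + 0 = -3
  P[2] = -13 + 0 = -13
  P[3] = -16 + 0 = -16
  P[4] = 4 + -26 = -22
  P[5] = 17 + -26 = -9

Answer: [1, -3, -13, -16, -22, -9]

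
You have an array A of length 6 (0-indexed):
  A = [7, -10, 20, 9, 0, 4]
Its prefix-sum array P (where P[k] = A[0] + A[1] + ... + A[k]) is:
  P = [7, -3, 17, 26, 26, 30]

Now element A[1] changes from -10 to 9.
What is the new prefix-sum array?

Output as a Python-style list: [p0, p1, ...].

Answer: [7, 16, 36, 45, 45, 49]

Derivation:
Change: A[1] -10 -> 9, delta = 19
P[k] for k < 1: unchanged (A[1] not included)
P[k] for k >= 1: shift by delta = 19
  P[0] = 7 + 0 = 7
  P[1] = -3 + 19 = 16
  P[2] = 17 + 19 = 36
  P[3] = 26 + 19 = 45
  P[4] = 26 + 19 = 45
  P[5] = 30 + 19 = 49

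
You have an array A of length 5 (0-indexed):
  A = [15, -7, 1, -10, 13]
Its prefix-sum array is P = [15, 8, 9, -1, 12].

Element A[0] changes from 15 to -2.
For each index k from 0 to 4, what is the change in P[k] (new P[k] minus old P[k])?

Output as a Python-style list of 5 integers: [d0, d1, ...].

Answer: [-17, -17, -17, -17, -17]

Derivation:
Element change: A[0] 15 -> -2, delta = -17
For k < 0: P[k] unchanged, delta_P[k] = 0
For k >= 0: P[k] shifts by exactly -17
Delta array: [-17, -17, -17, -17, -17]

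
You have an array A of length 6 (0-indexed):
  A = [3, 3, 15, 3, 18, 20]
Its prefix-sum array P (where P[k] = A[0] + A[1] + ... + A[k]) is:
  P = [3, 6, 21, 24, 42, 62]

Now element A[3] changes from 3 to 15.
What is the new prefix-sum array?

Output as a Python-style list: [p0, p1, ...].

Answer: [3, 6, 21, 36, 54, 74]

Derivation:
Change: A[3] 3 -> 15, delta = 12
P[k] for k < 3: unchanged (A[3] not included)
P[k] for k >= 3: shift by delta = 12
  P[0] = 3 + 0 = 3
  P[1] = 6 + 0 = 6
  P[2] = 21 + 0 = 21
  P[3] = 24 + 12 = 36
  P[4] = 42 + 12 = 54
  P[5] = 62 + 12 = 74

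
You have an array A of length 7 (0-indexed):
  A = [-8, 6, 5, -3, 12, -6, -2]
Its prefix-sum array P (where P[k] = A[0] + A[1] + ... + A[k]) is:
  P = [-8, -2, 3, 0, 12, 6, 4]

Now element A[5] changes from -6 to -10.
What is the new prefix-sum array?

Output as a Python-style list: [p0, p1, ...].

Change: A[5] -6 -> -10, delta = -4
P[k] for k < 5: unchanged (A[5] not included)
P[k] for k >= 5: shift by delta = -4
  P[0] = -8 + 0 = -8
  P[1] = -2 + 0 = -2
  P[2] = 3 + 0 = 3
  P[3] = 0 + 0 = 0
  P[4] = 12 + 0 = 12
  P[5] = 6 + -4 = 2
  P[6] = 4 + -4 = 0

Answer: [-8, -2, 3, 0, 12, 2, 0]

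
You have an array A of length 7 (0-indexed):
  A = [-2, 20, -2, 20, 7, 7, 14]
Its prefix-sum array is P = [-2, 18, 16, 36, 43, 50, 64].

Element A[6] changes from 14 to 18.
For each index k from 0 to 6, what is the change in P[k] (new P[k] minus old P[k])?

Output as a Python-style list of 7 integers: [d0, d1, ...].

Answer: [0, 0, 0, 0, 0, 0, 4]

Derivation:
Element change: A[6] 14 -> 18, delta = 4
For k < 6: P[k] unchanged, delta_P[k] = 0
For k >= 6: P[k] shifts by exactly 4
Delta array: [0, 0, 0, 0, 0, 0, 4]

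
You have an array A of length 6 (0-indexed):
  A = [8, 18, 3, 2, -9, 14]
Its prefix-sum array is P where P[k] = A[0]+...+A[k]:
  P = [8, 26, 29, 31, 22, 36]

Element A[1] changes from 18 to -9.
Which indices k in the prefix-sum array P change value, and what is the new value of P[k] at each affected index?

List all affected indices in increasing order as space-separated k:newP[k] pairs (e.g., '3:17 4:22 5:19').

P[k] = A[0] + ... + A[k]
P[k] includes A[1] iff k >= 1
Affected indices: 1, 2, ..., 5; delta = -27
  P[1]: 26 + -27 = -1
  P[2]: 29 + -27 = 2
  P[3]: 31 + -27 = 4
  P[4]: 22 + -27 = -5
  P[5]: 36 + -27 = 9

Answer: 1:-1 2:2 3:4 4:-5 5:9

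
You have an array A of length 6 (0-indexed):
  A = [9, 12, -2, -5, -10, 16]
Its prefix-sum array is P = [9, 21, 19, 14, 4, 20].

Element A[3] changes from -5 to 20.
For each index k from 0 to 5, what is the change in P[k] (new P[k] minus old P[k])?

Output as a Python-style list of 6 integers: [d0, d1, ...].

Element change: A[3] -5 -> 20, delta = 25
For k < 3: P[k] unchanged, delta_P[k] = 0
For k >= 3: P[k] shifts by exactly 25
Delta array: [0, 0, 0, 25, 25, 25]

Answer: [0, 0, 0, 25, 25, 25]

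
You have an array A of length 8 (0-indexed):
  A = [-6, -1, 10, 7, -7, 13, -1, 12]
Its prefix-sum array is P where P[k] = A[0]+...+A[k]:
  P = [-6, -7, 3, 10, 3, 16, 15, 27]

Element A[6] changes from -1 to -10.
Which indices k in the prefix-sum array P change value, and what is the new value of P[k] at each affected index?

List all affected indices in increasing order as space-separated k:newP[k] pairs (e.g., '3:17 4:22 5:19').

Answer: 6:6 7:18

Derivation:
P[k] = A[0] + ... + A[k]
P[k] includes A[6] iff k >= 6
Affected indices: 6, 7, ..., 7; delta = -9
  P[6]: 15 + -9 = 6
  P[7]: 27 + -9 = 18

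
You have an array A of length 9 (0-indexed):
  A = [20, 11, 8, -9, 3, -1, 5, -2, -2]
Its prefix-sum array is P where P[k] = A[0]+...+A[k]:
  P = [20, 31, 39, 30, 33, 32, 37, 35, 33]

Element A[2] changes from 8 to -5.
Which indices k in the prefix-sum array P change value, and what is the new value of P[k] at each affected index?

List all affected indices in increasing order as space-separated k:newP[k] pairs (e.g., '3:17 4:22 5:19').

Answer: 2:26 3:17 4:20 5:19 6:24 7:22 8:20

Derivation:
P[k] = A[0] + ... + A[k]
P[k] includes A[2] iff k >= 2
Affected indices: 2, 3, ..., 8; delta = -13
  P[2]: 39 + -13 = 26
  P[3]: 30 + -13 = 17
  P[4]: 33 + -13 = 20
  P[5]: 32 + -13 = 19
  P[6]: 37 + -13 = 24
  P[7]: 35 + -13 = 22
  P[8]: 33 + -13 = 20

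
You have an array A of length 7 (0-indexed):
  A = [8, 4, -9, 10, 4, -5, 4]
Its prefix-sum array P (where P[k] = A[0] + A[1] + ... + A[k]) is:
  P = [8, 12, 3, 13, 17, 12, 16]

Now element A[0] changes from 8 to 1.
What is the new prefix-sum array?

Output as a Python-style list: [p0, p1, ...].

Change: A[0] 8 -> 1, delta = -7
P[k] for k < 0: unchanged (A[0] not included)
P[k] for k >= 0: shift by delta = -7
  P[0] = 8 + -7 = 1
  P[1] = 12 + -7 = 5
  P[2] = 3 + -7 = -4
  P[3] = 13 + -7 = 6
  P[4] = 17 + -7 = 10
  P[5] = 12 + -7 = 5
  P[6] = 16 + -7 = 9

Answer: [1, 5, -4, 6, 10, 5, 9]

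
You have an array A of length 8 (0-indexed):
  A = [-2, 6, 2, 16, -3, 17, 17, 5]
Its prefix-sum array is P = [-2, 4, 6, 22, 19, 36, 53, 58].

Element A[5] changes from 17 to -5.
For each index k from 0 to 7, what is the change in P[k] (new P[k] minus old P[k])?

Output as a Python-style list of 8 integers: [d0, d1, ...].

Answer: [0, 0, 0, 0, 0, -22, -22, -22]

Derivation:
Element change: A[5] 17 -> -5, delta = -22
For k < 5: P[k] unchanged, delta_P[k] = 0
For k >= 5: P[k] shifts by exactly -22
Delta array: [0, 0, 0, 0, 0, -22, -22, -22]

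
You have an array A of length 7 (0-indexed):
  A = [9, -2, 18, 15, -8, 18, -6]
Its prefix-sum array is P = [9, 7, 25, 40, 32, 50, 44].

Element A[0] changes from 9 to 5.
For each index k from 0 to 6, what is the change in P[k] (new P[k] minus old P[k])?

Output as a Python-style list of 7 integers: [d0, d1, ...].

Element change: A[0] 9 -> 5, delta = -4
For k < 0: P[k] unchanged, delta_P[k] = 0
For k >= 0: P[k] shifts by exactly -4
Delta array: [-4, -4, -4, -4, -4, -4, -4]

Answer: [-4, -4, -4, -4, -4, -4, -4]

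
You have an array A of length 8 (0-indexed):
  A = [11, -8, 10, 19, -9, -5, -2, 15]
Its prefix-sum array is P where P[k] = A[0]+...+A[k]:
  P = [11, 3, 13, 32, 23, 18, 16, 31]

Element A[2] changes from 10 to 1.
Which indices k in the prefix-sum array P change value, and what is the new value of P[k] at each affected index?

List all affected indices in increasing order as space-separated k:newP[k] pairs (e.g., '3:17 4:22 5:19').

P[k] = A[0] + ... + A[k]
P[k] includes A[2] iff k >= 2
Affected indices: 2, 3, ..., 7; delta = -9
  P[2]: 13 + -9 = 4
  P[3]: 32 + -9 = 23
  P[4]: 23 + -9 = 14
  P[5]: 18 + -9 = 9
  P[6]: 16 + -9 = 7
  P[7]: 31 + -9 = 22

Answer: 2:4 3:23 4:14 5:9 6:7 7:22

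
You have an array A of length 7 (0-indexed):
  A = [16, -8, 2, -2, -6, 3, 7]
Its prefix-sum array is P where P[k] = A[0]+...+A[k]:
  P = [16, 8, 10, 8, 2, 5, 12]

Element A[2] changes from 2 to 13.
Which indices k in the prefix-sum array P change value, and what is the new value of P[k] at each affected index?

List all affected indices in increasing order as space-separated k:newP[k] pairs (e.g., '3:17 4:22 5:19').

Answer: 2:21 3:19 4:13 5:16 6:23

Derivation:
P[k] = A[0] + ... + A[k]
P[k] includes A[2] iff k >= 2
Affected indices: 2, 3, ..., 6; delta = 11
  P[2]: 10 + 11 = 21
  P[3]: 8 + 11 = 19
  P[4]: 2 + 11 = 13
  P[5]: 5 + 11 = 16
  P[6]: 12 + 11 = 23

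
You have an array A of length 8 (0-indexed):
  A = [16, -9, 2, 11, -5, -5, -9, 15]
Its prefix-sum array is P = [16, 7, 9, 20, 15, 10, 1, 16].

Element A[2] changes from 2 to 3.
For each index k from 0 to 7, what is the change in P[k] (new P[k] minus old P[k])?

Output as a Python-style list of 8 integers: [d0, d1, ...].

Element change: A[2] 2 -> 3, delta = 1
For k < 2: P[k] unchanged, delta_P[k] = 0
For k >= 2: P[k] shifts by exactly 1
Delta array: [0, 0, 1, 1, 1, 1, 1, 1]

Answer: [0, 0, 1, 1, 1, 1, 1, 1]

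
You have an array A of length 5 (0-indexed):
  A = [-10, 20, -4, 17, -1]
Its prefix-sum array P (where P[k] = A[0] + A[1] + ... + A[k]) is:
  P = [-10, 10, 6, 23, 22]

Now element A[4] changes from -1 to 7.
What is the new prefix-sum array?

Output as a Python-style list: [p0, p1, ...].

Change: A[4] -1 -> 7, delta = 8
P[k] for k < 4: unchanged (A[4] not included)
P[k] for k >= 4: shift by delta = 8
  P[0] = -10 + 0 = -10
  P[1] = 10 + 0 = 10
  P[2] = 6 + 0 = 6
  P[3] = 23 + 0 = 23
  P[4] = 22 + 8 = 30

Answer: [-10, 10, 6, 23, 30]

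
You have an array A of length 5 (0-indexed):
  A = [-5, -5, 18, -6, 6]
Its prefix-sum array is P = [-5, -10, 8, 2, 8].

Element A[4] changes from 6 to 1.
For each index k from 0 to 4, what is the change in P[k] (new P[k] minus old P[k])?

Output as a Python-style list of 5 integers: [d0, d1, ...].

Answer: [0, 0, 0, 0, -5]

Derivation:
Element change: A[4] 6 -> 1, delta = -5
For k < 4: P[k] unchanged, delta_P[k] = 0
For k >= 4: P[k] shifts by exactly -5
Delta array: [0, 0, 0, 0, -5]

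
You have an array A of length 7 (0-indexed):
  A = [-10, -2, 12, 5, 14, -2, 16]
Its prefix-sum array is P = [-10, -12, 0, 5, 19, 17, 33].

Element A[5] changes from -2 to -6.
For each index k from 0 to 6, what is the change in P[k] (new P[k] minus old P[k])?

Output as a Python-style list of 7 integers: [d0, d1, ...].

Element change: A[5] -2 -> -6, delta = -4
For k < 5: P[k] unchanged, delta_P[k] = 0
For k >= 5: P[k] shifts by exactly -4
Delta array: [0, 0, 0, 0, 0, -4, -4]

Answer: [0, 0, 0, 0, 0, -4, -4]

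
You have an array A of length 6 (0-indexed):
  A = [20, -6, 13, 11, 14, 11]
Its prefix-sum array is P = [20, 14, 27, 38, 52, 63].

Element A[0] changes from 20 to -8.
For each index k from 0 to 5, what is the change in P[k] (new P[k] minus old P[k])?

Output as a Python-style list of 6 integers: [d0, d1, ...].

Element change: A[0] 20 -> -8, delta = -28
For k < 0: P[k] unchanged, delta_P[k] = 0
For k >= 0: P[k] shifts by exactly -28
Delta array: [-28, -28, -28, -28, -28, -28]

Answer: [-28, -28, -28, -28, -28, -28]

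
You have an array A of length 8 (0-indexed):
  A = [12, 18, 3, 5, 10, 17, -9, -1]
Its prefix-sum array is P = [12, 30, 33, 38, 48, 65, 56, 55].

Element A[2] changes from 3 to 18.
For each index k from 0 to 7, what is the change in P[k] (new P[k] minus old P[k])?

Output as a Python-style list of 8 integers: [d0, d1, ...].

Element change: A[2] 3 -> 18, delta = 15
For k < 2: P[k] unchanged, delta_P[k] = 0
For k >= 2: P[k] shifts by exactly 15
Delta array: [0, 0, 15, 15, 15, 15, 15, 15]

Answer: [0, 0, 15, 15, 15, 15, 15, 15]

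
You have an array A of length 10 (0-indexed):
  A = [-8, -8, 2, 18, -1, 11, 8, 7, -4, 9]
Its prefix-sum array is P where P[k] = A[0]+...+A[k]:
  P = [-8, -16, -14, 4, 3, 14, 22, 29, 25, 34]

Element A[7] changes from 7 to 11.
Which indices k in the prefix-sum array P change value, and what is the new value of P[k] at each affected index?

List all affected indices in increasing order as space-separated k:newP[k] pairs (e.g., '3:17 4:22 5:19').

P[k] = A[0] + ... + A[k]
P[k] includes A[7] iff k >= 7
Affected indices: 7, 8, ..., 9; delta = 4
  P[7]: 29 + 4 = 33
  P[8]: 25 + 4 = 29
  P[9]: 34 + 4 = 38

Answer: 7:33 8:29 9:38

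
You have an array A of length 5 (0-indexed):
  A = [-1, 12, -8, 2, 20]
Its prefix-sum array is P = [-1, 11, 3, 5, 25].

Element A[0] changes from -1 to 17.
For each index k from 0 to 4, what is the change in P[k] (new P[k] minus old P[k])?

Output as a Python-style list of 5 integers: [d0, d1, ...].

Answer: [18, 18, 18, 18, 18]

Derivation:
Element change: A[0] -1 -> 17, delta = 18
For k < 0: P[k] unchanged, delta_P[k] = 0
For k >= 0: P[k] shifts by exactly 18
Delta array: [18, 18, 18, 18, 18]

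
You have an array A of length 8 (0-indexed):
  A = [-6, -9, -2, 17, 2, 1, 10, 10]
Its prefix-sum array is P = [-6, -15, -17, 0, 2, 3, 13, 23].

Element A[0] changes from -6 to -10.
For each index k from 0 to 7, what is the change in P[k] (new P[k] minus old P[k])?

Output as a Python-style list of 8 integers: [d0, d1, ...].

Answer: [-4, -4, -4, -4, -4, -4, -4, -4]

Derivation:
Element change: A[0] -6 -> -10, delta = -4
For k < 0: P[k] unchanged, delta_P[k] = 0
For k >= 0: P[k] shifts by exactly -4
Delta array: [-4, -4, -4, -4, -4, -4, -4, -4]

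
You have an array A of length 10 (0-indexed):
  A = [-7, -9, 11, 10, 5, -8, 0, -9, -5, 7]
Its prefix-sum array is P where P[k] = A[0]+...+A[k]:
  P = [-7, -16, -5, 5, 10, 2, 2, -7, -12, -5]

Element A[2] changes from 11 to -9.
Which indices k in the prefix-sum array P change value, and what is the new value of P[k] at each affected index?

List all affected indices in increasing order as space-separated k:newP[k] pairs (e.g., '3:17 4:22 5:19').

Answer: 2:-25 3:-15 4:-10 5:-18 6:-18 7:-27 8:-32 9:-25

Derivation:
P[k] = A[0] + ... + A[k]
P[k] includes A[2] iff k >= 2
Affected indices: 2, 3, ..., 9; delta = -20
  P[2]: -5 + -20 = -25
  P[3]: 5 + -20 = -15
  P[4]: 10 + -20 = -10
  P[5]: 2 + -20 = -18
  P[6]: 2 + -20 = -18
  P[7]: -7 + -20 = -27
  P[8]: -12 + -20 = -32
  P[9]: -5 + -20 = -25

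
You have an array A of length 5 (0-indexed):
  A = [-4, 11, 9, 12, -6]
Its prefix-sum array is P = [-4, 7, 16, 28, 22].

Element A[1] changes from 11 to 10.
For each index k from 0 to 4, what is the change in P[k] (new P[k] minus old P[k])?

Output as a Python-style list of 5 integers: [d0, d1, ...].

Answer: [0, -1, -1, -1, -1]

Derivation:
Element change: A[1] 11 -> 10, delta = -1
For k < 1: P[k] unchanged, delta_P[k] = 0
For k >= 1: P[k] shifts by exactly -1
Delta array: [0, -1, -1, -1, -1]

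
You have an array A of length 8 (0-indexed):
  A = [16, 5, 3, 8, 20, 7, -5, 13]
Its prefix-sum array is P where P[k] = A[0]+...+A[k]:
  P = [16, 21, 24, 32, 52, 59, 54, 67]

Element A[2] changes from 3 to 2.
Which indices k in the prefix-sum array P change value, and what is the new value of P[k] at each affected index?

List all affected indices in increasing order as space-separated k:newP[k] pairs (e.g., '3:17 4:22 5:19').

Answer: 2:23 3:31 4:51 5:58 6:53 7:66

Derivation:
P[k] = A[0] + ... + A[k]
P[k] includes A[2] iff k >= 2
Affected indices: 2, 3, ..., 7; delta = -1
  P[2]: 24 + -1 = 23
  P[3]: 32 + -1 = 31
  P[4]: 52 + -1 = 51
  P[5]: 59 + -1 = 58
  P[6]: 54 + -1 = 53
  P[7]: 67 + -1 = 66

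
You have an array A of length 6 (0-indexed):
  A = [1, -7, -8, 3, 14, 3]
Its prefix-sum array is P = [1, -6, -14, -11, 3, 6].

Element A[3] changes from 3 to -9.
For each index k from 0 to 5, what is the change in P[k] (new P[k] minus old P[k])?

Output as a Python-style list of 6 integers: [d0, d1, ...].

Answer: [0, 0, 0, -12, -12, -12]

Derivation:
Element change: A[3] 3 -> -9, delta = -12
For k < 3: P[k] unchanged, delta_P[k] = 0
For k >= 3: P[k] shifts by exactly -12
Delta array: [0, 0, 0, -12, -12, -12]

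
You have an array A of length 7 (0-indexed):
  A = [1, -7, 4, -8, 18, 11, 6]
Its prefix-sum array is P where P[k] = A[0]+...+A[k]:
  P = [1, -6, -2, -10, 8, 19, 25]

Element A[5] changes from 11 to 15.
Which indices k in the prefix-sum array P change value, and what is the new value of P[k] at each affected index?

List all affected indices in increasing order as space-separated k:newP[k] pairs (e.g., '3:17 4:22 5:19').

Answer: 5:23 6:29

Derivation:
P[k] = A[0] + ... + A[k]
P[k] includes A[5] iff k >= 5
Affected indices: 5, 6, ..., 6; delta = 4
  P[5]: 19 + 4 = 23
  P[6]: 25 + 4 = 29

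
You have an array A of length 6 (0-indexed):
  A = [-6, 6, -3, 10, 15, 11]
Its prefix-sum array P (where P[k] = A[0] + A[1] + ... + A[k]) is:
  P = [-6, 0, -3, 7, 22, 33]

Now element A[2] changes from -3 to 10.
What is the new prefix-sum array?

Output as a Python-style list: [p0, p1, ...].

Change: A[2] -3 -> 10, delta = 13
P[k] for k < 2: unchanged (A[2] not included)
P[k] for k >= 2: shift by delta = 13
  P[0] = -6 + 0 = -6
  P[1] = 0 + 0 = 0
  P[2] = -3 + 13 = 10
  P[3] = 7 + 13 = 20
  P[4] = 22 + 13 = 35
  P[5] = 33 + 13 = 46

Answer: [-6, 0, 10, 20, 35, 46]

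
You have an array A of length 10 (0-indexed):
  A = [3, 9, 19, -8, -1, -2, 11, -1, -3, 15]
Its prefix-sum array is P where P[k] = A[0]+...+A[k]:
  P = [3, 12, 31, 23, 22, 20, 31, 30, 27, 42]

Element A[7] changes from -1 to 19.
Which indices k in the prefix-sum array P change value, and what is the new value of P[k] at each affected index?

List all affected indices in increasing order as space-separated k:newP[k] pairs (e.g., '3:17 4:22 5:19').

P[k] = A[0] + ... + A[k]
P[k] includes A[7] iff k >= 7
Affected indices: 7, 8, ..., 9; delta = 20
  P[7]: 30 + 20 = 50
  P[8]: 27 + 20 = 47
  P[9]: 42 + 20 = 62

Answer: 7:50 8:47 9:62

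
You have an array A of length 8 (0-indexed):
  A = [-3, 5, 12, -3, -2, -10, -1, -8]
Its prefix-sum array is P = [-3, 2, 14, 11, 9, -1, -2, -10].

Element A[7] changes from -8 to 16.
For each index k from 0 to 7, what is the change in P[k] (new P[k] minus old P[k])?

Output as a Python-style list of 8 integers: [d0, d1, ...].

Answer: [0, 0, 0, 0, 0, 0, 0, 24]

Derivation:
Element change: A[7] -8 -> 16, delta = 24
For k < 7: P[k] unchanged, delta_P[k] = 0
For k >= 7: P[k] shifts by exactly 24
Delta array: [0, 0, 0, 0, 0, 0, 0, 24]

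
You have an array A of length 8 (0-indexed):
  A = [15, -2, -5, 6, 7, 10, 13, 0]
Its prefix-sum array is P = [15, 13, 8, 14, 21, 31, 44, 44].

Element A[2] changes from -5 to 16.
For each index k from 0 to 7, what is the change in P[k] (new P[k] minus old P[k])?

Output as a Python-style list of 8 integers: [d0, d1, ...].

Element change: A[2] -5 -> 16, delta = 21
For k < 2: P[k] unchanged, delta_P[k] = 0
For k >= 2: P[k] shifts by exactly 21
Delta array: [0, 0, 21, 21, 21, 21, 21, 21]

Answer: [0, 0, 21, 21, 21, 21, 21, 21]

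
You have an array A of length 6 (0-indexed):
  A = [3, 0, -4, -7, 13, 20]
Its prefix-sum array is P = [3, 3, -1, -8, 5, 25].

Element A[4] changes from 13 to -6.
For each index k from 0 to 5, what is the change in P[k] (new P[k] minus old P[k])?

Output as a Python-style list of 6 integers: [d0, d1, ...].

Element change: A[4] 13 -> -6, delta = -19
For k < 4: P[k] unchanged, delta_P[k] = 0
For k >= 4: P[k] shifts by exactly -19
Delta array: [0, 0, 0, 0, -19, -19]

Answer: [0, 0, 0, 0, -19, -19]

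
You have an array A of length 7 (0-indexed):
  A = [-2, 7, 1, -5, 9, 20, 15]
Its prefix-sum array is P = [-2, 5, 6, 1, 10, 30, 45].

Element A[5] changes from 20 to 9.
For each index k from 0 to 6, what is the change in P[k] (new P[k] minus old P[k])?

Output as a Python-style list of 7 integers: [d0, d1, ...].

Answer: [0, 0, 0, 0, 0, -11, -11]

Derivation:
Element change: A[5] 20 -> 9, delta = -11
For k < 5: P[k] unchanged, delta_P[k] = 0
For k >= 5: P[k] shifts by exactly -11
Delta array: [0, 0, 0, 0, 0, -11, -11]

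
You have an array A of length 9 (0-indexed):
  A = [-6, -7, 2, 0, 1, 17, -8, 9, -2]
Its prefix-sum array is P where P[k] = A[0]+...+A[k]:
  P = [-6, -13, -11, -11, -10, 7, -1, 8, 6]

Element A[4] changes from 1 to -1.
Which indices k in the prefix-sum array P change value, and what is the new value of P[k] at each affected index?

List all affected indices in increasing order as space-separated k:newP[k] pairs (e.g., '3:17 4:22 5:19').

P[k] = A[0] + ... + A[k]
P[k] includes A[4] iff k >= 4
Affected indices: 4, 5, ..., 8; delta = -2
  P[4]: -10 + -2 = -12
  P[5]: 7 + -2 = 5
  P[6]: -1 + -2 = -3
  P[7]: 8 + -2 = 6
  P[8]: 6 + -2 = 4

Answer: 4:-12 5:5 6:-3 7:6 8:4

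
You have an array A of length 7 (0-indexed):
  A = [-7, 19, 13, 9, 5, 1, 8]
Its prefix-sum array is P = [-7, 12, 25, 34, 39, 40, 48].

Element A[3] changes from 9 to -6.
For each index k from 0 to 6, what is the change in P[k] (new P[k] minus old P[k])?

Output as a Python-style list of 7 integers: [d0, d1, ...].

Element change: A[3] 9 -> -6, delta = -15
For k < 3: P[k] unchanged, delta_P[k] = 0
For k >= 3: P[k] shifts by exactly -15
Delta array: [0, 0, 0, -15, -15, -15, -15]

Answer: [0, 0, 0, -15, -15, -15, -15]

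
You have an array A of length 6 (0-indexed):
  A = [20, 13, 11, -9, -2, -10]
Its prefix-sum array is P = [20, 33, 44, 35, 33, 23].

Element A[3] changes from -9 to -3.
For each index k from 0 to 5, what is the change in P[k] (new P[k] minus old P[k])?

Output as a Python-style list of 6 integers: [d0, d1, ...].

Answer: [0, 0, 0, 6, 6, 6]

Derivation:
Element change: A[3] -9 -> -3, delta = 6
For k < 3: P[k] unchanged, delta_P[k] = 0
For k >= 3: P[k] shifts by exactly 6
Delta array: [0, 0, 0, 6, 6, 6]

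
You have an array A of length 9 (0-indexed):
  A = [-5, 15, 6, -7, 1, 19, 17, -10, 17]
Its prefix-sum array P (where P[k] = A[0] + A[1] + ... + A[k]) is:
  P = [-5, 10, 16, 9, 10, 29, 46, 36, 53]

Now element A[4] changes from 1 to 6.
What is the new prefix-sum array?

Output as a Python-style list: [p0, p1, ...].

Change: A[4] 1 -> 6, delta = 5
P[k] for k < 4: unchanged (A[4] not included)
P[k] for k >= 4: shift by delta = 5
  P[0] = -5 + 0 = -5
  P[1] = 10 + 0 = 10
  P[2] = 16 + 0 = 16
  P[3] = 9 + 0 = 9
  P[4] = 10 + 5 = 15
  P[5] = 29 + 5 = 34
  P[6] = 46 + 5 = 51
  P[7] = 36 + 5 = 41
  P[8] = 53 + 5 = 58

Answer: [-5, 10, 16, 9, 15, 34, 51, 41, 58]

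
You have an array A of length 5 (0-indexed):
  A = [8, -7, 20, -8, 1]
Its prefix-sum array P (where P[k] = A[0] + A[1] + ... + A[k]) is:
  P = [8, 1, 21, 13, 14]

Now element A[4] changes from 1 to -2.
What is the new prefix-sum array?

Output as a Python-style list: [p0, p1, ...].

Answer: [8, 1, 21, 13, 11]

Derivation:
Change: A[4] 1 -> -2, delta = -3
P[k] for k < 4: unchanged (A[4] not included)
P[k] for k >= 4: shift by delta = -3
  P[0] = 8 + 0 = 8
  P[1] = 1 + 0 = 1
  P[2] = 21 + 0 = 21
  P[3] = 13 + 0 = 13
  P[4] = 14 + -3 = 11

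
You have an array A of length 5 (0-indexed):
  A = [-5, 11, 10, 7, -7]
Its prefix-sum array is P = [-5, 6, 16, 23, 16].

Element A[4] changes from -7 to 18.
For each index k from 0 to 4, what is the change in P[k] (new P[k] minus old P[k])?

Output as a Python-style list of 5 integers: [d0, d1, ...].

Element change: A[4] -7 -> 18, delta = 25
For k < 4: P[k] unchanged, delta_P[k] = 0
For k >= 4: P[k] shifts by exactly 25
Delta array: [0, 0, 0, 0, 25]

Answer: [0, 0, 0, 0, 25]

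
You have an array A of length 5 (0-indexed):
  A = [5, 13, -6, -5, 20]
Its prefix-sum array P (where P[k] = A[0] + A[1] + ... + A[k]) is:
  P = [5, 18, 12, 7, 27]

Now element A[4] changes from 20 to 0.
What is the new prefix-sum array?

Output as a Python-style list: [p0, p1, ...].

Change: A[4] 20 -> 0, delta = -20
P[k] for k < 4: unchanged (A[4] not included)
P[k] for k >= 4: shift by delta = -20
  P[0] = 5 + 0 = 5
  P[1] = 18 + 0 = 18
  P[2] = 12 + 0 = 12
  P[3] = 7 + 0 = 7
  P[4] = 27 + -20 = 7

Answer: [5, 18, 12, 7, 7]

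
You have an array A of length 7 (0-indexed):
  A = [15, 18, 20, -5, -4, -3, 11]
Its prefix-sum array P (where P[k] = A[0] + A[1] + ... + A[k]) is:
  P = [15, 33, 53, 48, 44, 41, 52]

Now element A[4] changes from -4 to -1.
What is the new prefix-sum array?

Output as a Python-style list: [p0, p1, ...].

Change: A[4] -4 -> -1, delta = 3
P[k] for k < 4: unchanged (A[4] not included)
P[k] for k >= 4: shift by delta = 3
  P[0] = 15 + 0 = 15
  P[1] = 33 + 0 = 33
  P[2] = 53 + 0 = 53
  P[3] = 48 + 0 = 48
  P[4] = 44 + 3 = 47
  P[5] = 41 + 3 = 44
  P[6] = 52 + 3 = 55

Answer: [15, 33, 53, 48, 47, 44, 55]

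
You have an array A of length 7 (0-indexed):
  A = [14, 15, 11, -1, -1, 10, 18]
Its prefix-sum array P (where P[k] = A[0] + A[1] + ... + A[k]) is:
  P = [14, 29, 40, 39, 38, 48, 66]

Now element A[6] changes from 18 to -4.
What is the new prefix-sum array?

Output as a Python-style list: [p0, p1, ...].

Answer: [14, 29, 40, 39, 38, 48, 44]

Derivation:
Change: A[6] 18 -> -4, delta = -22
P[k] for k < 6: unchanged (A[6] not included)
P[k] for k >= 6: shift by delta = -22
  P[0] = 14 + 0 = 14
  P[1] = 29 + 0 = 29
  P[2] = 40 + 0 = 40
  P[3] = 39 + 0 = 39
  P[4] = 38 + 0 = 38
  P[5] = 48 + 0 = 48
  P[6] = 66 + -22 = 44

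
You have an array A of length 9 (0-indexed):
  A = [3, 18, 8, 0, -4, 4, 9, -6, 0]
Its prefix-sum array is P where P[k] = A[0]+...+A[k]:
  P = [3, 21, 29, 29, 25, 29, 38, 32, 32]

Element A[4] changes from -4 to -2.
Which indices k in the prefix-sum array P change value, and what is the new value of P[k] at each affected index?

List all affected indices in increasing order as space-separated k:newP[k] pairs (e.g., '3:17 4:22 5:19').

P[k] = A[0] + ... + A[k]
P[k] includes A[4] iff k >= 4
Affected indices: 4, 5, ..., 8; delta = 2
  P[4]: 25 + 2 = 27
  P[5]: 29 + 2 = 31
  P[6]: 38 + 2 = 40
  P[7]: 32 + 2 = 34
  P[8]: 32 + 2 = 34

Answer: 4:27 5:31 6:40 7:34 8:34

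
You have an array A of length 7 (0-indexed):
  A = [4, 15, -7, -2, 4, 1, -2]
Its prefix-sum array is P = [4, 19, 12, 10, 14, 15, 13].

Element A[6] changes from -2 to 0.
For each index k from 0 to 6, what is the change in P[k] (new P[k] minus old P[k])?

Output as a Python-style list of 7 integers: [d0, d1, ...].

Element change: A[6] -2 -> 0, delta = 2
For k < 6: P[k] unchanged, delta_P[k] = 0
For k >= 6: P[k] shifts by exactly 2
Delta array: [0, 0, 0, 0, 0, 0, 2]

Answer: [0, 0, 0, 0, 0, 0, 2]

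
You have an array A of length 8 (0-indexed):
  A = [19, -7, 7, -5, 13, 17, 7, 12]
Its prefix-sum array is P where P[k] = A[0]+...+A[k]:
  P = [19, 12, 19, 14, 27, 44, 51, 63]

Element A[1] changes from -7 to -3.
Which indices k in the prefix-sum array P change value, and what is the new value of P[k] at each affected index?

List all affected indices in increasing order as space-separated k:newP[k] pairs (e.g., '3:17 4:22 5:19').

Answer: 1:16 2:23 3:18 4:31 5:48 6:55 7:67

Derivation:
P[k] = A[0] + ... + A[k]
P[k] includes A[1] iff k >= 1
Affected indices: 1, 2, ..., 7; delta = 4
  P[1]: 12 + 4 = 16
  P[2]: 19 + 4 = 23
  P[3]: 14 + 4 = 18
  P[4]: 27 + 4 = 31
  P[5]: 44 + 4 = 48
  P[6]: 51 + 4 = 55
  P[7]: 63 + 4 = 67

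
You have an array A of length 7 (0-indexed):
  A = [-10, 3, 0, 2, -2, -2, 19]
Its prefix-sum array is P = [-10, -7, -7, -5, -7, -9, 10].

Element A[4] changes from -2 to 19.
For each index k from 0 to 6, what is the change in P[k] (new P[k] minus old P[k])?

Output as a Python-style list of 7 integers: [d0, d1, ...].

Answer: [0, 0, 0, 0, 21, 21, 21]

Derivation:
Element change: A[4] -2 -> 19, delta = 21
For k < 4: P[k] unchanged, delta_P[k] = 0
For k >= 4: P[k] shifts by exactly 21
Delta array: [0, 0, 0, 0, 21, 21, 21]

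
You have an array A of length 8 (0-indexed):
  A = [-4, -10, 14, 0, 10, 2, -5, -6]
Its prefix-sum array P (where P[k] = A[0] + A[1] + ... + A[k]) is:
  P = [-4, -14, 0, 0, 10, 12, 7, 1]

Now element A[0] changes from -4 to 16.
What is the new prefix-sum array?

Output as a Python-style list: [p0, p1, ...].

Answer: [16, 6, 20, 20, 30, 32, 27, 21]

Derivation:
Change: A[0] -4 -> 16, delta = 20
P[k] for k < 0: unchanged (A[0] not included)
P[k] for k >= 0: shift by delta = 20
  P[0] = -4 + 20 = 16
  P[1] = -14 + 20 = 6
  P[2] = 0 + 20 = 20
  P[3] = 0 + 20 = 20
  P[4] = 10 + 20 = 30
  P[5] = 12 + 20 = 32
  P[6] = 7 + 20 = 27
  P[7] = 1 + 20 = 21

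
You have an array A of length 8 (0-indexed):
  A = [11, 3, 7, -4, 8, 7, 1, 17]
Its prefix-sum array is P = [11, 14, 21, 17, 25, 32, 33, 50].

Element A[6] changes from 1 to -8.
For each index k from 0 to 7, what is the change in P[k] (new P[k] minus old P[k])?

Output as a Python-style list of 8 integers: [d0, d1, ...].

Element change: A[6] 1 -> -8, delta = -9
For k < 6: P[k] unchanged, delta_P[k] = 0
For k >= 6: P[k] shifts by exactly -9
Delta array: [0, 0, 0, 0, 0, 0, -9, -9]

Answer: [0, 0, 0, 0, 0, 0, -9, -9]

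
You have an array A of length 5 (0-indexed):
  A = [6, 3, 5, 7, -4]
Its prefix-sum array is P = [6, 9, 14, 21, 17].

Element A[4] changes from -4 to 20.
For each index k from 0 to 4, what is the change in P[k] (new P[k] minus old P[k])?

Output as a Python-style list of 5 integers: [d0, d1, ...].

Element change: A[4] -4 -> 20, delta = 24
For k < 4: P[k] unchanged, delta_P[k] = 0
For k >= 4: P[k] shifts by exactly 24
Delta array: [0, 0, 0, 0, 24]

Answer: [0, 0, 0, 0, 24]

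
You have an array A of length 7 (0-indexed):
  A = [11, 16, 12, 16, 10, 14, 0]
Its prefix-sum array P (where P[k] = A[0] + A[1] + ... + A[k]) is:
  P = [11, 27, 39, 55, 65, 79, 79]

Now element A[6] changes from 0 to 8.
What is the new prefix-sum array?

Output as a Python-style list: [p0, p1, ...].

Answer: [11, 27, 39, 55, 65, 79, 87]

Derivation:
Change: A[6] 0 -> 8, delta = 8
P[k] for k < 6: unchanged (A[6] not included)
P[k] for k >= 6: shift by delta = 8
  P[0] = 11 + 0 = 11
  P[1] = 27 + 0 = 27
  P[2] = 39 + 0 = 39
  P[3] = 55 + 0 = 55
  P[4] = 65 + 0 = 65
  P[5] = 79 + 0 = 79
  P[6] = 79 + 8 = 87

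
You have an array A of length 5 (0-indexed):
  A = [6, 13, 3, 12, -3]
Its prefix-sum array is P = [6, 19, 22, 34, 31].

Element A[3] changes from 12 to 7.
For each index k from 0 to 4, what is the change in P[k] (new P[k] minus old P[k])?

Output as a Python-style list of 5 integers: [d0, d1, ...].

Answer: [0, 0, 0, -5, -5]

Derivation:
Element change: A[3] 12 -> 7, delta = -5
For k < 3: P[k] unchanged, delta_P[k] = 0
For k >= 3: P[k] shifts by exactly -5
Delta array: [0, 0, 0, -5, -5]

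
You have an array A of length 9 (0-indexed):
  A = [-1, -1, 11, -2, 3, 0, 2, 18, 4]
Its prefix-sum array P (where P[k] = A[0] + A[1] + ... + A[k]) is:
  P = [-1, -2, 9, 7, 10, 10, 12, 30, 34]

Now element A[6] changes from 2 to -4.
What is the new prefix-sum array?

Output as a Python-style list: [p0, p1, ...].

Change: A[6] 2 -> -4, delta = -6
P[k] for k < 6: unchanged (A[6] not included)
P[k] for k >= 6: shift by delta = -6
  P[0] = -1 + 0 = -1
  P[1] = -2 + 0 = -2
  P[2] = 9 + 0 = 9
  P[3] = 7 + 0 = 7
  P[4] = 10 + 0 = 10
  P[5] = 10 + 0 = 10
  P[6] = 12 + -6 = 6
  P[7] = 30 + -6 = 24
  P[8] = 34 + -6 = 28

Answer: [-1, -2, 9, 7, 10, 10, 6, 24, 28]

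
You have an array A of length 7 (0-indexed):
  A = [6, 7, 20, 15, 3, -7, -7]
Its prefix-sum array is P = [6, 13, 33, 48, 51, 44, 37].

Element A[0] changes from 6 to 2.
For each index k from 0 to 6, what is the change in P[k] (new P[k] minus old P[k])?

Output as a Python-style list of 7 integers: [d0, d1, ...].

Answer: [-4, -4, -4, -4, -4, -4, -4]

Derivation:
Element change: A[0] 6 -> 2, delta = -4
For k < 0: P[k] unchanged, delta_P[k] = 0
For k >= 0: P[k] shifts by exactly -4
Delta array: [-4, -4, -4, -4, -4, -4, -4]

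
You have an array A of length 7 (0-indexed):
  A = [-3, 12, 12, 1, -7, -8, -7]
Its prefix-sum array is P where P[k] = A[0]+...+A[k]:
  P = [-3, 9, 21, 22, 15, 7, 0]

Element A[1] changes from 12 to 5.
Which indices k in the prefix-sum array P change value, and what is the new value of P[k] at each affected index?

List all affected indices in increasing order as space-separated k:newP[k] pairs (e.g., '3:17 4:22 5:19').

Answer: 1:2 2:14 3:15 4:8 5:0 6:-7

Derivation:
P[k] = A[0] + ... + A[k]
P[k] includes A[1] iff k >= 1
Affected indices: 1, 2, ..., 6; delta = -7
  P[1]: 9 + -7 = 2
  P[2]: 21 + -7 = 14
  P[3]: 22 + -7 = 15
  P[4]: 15 + -7 = 8
  P[5]: 7 + -7 = 0
  P[6]: 0 + -7 = -7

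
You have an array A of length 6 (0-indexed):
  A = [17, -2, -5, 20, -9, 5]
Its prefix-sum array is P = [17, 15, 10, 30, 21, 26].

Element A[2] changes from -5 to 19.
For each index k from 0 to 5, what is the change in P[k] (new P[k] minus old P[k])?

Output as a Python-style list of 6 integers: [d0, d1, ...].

Element change: A[2] -5 -> 19, delta = 24
For k < 2: P[k] unchanged, delta_P[k] = 0
For k >= 2: P[k] shifts by exactly 24
Delta array: [0, 0, 24, 24, 24, 24]

Answer: [0, 0, 24, 24, 24, 24]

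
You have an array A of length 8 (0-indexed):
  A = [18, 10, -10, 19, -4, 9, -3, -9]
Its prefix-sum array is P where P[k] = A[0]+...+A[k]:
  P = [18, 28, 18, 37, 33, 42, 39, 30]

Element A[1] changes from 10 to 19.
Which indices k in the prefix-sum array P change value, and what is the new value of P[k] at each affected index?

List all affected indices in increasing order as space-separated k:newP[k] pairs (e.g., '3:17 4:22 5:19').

P[k] = A[0] + ... + A[k]
P[k] includes A[1] iff k >= 1
Affected indices: 1, 2, ..., 7; delta = 9
  P[1]: 28 + 9 = 37
  P[2]: 18 + 9 = 27
  P[3]: 37 + 9 = 46
  P[4]: 33 + 9 = 42
  P[5]: 42 + 9 = 51
  P[6]: 39 + 9 = 48
  P[7]: 30 + 9 = 39

Answer: 1:37 2:27 3:46 4:42 5:51 6:48 7:39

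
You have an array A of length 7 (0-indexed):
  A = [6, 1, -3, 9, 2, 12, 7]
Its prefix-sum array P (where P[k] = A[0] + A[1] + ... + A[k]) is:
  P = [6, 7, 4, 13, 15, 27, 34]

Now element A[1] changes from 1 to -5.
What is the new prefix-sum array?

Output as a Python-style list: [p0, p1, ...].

Change: A[1] 1 -> -5, delta = -6
P[k] for k < 1: unchanged (A[1] not included)
P[k] for k >= 1: shift by delta = -6
  P[0] = 6 + 0 = 6
  P[1] = 7 + -6 = 1
  P[2] = 4 + -6 = -2
  P[3] = 13 + -6 = 7
  P[4] = 15 + -6 = 9
  P[5] = 27 + -6 = 21
  P[6] = 34 + -6 = 28

Answer: [6, 1, -2, 7, 9, 21, 28]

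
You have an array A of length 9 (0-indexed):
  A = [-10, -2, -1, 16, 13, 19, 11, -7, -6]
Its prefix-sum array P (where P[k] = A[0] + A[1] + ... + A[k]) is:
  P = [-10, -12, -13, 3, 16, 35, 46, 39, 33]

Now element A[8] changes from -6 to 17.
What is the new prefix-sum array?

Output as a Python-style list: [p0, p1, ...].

Change: A[8] -6 -> 17, delta = 23
P[k] for k < 8: unchanged (A[8] not included)
P[k] for k >= 8: shift by delta = 23
  P[0] = -10 + 0 = -10
  P[1] = -12 + 0 = -12
  P[2] = -13 + 0 = -13
  P[3] = 3 + 0 = 3
  P[4] = 16 + 0 = 16
  P[5] = 35 + 0 = 35
  P[6] = 46 + 0 = 46
  P[7] = 39 + 0 = 39
  P[8] = 33 + 23 = 56

Answer: [-10, -12, -13, 3, 16, 35, 46, 39, 56]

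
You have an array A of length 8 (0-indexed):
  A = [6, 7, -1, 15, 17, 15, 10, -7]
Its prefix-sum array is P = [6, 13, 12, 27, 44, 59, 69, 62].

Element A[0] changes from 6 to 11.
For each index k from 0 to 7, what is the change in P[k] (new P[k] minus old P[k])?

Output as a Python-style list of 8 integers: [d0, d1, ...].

Element change: A[0] 6 -> 11, delta = 5
For k < 0: P[k] unchanged, delta_P[k] = 0
For k >= 0: P[k] shifts by exactly 5
Delta array: [5, 5, 5, 5, 5, 5, 5, 5]

Answer: [5, 5, 5, 5, 5, 5, 5, 5]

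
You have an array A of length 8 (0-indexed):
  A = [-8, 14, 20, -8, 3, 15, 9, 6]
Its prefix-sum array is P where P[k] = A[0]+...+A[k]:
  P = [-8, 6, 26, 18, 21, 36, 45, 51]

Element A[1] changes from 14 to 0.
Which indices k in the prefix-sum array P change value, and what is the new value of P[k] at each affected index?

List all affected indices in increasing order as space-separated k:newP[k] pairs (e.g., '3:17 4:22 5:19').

Answer: 1:-8 2:12 3:4 4:7 5:22 6:31 7:37

Derivation:
P[k] = A[0] + ... + A[k]
P[k] includes A[1] iff k >= 1
Affected indices: 1, 2, ..., 7; delta = -14
  P[1]: 6 + -14 = -8
  P[2]: 26 + -14 = 12
  P[3]: 18 + -14 = 4
  P[4]: 21 + -14 = 7
  P[5]: 36 + -14 = 22
  P[6]: 45 + -14 = 31
  P[7]: 51 + -14 = 37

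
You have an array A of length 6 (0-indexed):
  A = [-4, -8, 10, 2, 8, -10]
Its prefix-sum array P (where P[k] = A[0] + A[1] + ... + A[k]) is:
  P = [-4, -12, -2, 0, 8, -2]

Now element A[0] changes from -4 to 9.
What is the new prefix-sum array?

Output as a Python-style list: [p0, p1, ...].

Change: A[0] -4 -> 9, delta = 13
P[k] for k < 0: unchanged (A[0] not included)
P[k] for k >= 0: shift by delta = 13
  P[0] = -4 + 13 = 9
  P[1] = -12 + 13 = 1
  P[2] = -2 + 13 = 11
  P[3] = 0 + 13 = 13
  P[4] = 8 + 13 = 21
  P[5] = -2 + 13 = 11

Answer: [9, 1, 11, 13, 21, 11]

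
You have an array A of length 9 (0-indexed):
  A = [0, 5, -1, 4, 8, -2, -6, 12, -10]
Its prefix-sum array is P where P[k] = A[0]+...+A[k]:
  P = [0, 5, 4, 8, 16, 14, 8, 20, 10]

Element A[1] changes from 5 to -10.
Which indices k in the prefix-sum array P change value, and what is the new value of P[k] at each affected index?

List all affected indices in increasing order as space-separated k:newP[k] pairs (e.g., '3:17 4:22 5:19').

Answer: 1:-10 2:-11 3:-7 4:1 5:-1 6:-7 7:5 8:-5

Derivation:
P[k] = A[0] + ... + A[k]
P[k] includes A[1] iff k >= 1
Affected indices: 1, 2, ..., 8; delta = -15
  P[1]: 5 + -15 = -10
  P[2]: 4 + -15 = -11
  P[3]: 8 + -15 = -7
  P[4]: 16 + -15 = 1
  P[5]: 14 + -15 = -1
  P[6]: 8 + -15 = -7
  P[7]: 20 + -15 = 5
  P[8]: 10 + -15 = -5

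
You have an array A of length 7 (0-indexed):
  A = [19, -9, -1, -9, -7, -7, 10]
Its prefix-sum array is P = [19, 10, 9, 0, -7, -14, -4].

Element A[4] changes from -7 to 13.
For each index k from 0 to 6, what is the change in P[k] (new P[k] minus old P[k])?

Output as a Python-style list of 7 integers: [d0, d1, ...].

Element change: A[4] -7 -> 13, delta = 20
For k < 4: P[k] unchanged, delta_P[k] = 0
For k >= 4: P[k] shifts by exactly 20
Delta array: [0, 0, 0, 0, 20, 20, 20]

Answer: [0, 0, 0, 0, 20, 20, 20]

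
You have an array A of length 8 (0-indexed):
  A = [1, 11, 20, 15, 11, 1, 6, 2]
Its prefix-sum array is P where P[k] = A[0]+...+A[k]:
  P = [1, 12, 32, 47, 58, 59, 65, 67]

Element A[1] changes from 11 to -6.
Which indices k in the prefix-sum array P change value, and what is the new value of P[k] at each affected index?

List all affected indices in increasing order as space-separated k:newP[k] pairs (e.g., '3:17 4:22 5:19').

P[k] = A[0] + ... + A[k]
P[k] includes A[1] iff k >= 1
Affected indices: 1, 2, ..., 7; delta = -17
  P[1]: 12 + -17 = -5
  P[2]: 32 + -17 = 15
  P[3]: 47 + -17 = 30
  P[4]: 58 + -17 = 41
  P[5]: 59 + -17 = 42
  P[6]: 65 + -17 = 48
  P[7]: 67 + -17 = 50

Answer: 1:-5 2:15 3:30 4:41 5:42 6:48 7:50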